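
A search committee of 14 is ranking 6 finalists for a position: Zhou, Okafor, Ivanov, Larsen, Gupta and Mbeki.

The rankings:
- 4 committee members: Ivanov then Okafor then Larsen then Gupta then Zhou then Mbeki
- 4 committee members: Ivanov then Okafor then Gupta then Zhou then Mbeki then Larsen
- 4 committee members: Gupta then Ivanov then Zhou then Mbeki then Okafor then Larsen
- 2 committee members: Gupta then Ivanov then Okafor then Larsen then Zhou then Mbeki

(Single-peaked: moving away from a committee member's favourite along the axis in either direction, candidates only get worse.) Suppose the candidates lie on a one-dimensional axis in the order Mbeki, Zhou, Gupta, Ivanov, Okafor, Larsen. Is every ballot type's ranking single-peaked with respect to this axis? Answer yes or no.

yes

Axis positions: Mbeki=1, Zhou=2, Gupta=3, Ivanov=4, Okafor=5, Larsen=6.
Ballot type 1 (peak Ivanov at position 4): ranking walks positions 4-5-6-3-2-1, expanding outward from the peak — single-peaked.
Ballot type 2 (peak Ivanov at position 4): ranking walks positions 4-5-3-2-1-6, expanding outward from the peak — single-peaked.
Ballot type 3 (peak Gupta at position 3): ranking walks positions 3-4-2-1-5-6, expanding outward from the peak — single-peaked.
Ballot type 4 (peak Gupta at position 3): ranking walks positions 3-4-5-6-2-1, expanding outward from the peak — single-peaked.
Every ranking is single-peaked on this axis.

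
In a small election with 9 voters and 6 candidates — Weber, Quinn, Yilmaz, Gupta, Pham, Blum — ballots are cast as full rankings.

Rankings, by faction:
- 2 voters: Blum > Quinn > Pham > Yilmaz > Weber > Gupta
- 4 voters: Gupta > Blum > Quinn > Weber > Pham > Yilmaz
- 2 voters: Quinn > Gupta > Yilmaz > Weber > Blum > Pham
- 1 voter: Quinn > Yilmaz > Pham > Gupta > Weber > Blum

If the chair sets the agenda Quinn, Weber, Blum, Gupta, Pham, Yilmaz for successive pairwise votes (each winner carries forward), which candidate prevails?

Gupta

Round 1: Quinn vs Weber — 9–0, Quinn advances.
Round 2: Quinn vs Blum — 3–6, Blum advances.
Round 3: Blum vs Gupta — 2–7, Gupta advances.
Round 4: Gupta vs Pham — 6–3, Gupta advances.
Round 5: Gupta vs Yilmaz — 6–3, Gupta advances.
The agenda winner is Gupta.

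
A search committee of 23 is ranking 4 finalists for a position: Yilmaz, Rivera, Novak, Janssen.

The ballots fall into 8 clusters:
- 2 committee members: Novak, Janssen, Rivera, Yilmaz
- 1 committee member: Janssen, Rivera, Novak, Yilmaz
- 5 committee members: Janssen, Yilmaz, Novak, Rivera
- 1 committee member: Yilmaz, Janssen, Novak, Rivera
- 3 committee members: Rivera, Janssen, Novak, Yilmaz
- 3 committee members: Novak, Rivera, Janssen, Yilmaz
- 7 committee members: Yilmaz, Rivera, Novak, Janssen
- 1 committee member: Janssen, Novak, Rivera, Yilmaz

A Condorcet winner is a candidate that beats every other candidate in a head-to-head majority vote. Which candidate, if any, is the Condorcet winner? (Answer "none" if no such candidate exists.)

none

Check each pair by majority over 23 ballots:
Yilmaz vs Rivera: 5+1+7 = 13 for Yilmaz, 10 for Rivera — Yilmaz by 13–10.
Yilmaz vs Novak: 13 to 10, Yilmaz.
Yilmaz vs Janssen: 8 to 15, Janssen.
Rivera vs Novak: 11 to 12, Novak.
Rivera vs Janssen: 3+3+7 = 13 for Rivera, 10 for Janssen — Rivera by 13–10.
Novak vs Janssen: Novak preferred on 2+3+7 = 12 ballots; Novak wins 12–11.
Each candidate drops at least one matchup (Yilmaz loses to Janssen; Rivera loses to Yilmaz; Novak loses to Yilmaz; Janssen loses to Rivera); the cycle Yilmaz > Rivera > Janssen > Yilmaz rules out a Condorcet winner.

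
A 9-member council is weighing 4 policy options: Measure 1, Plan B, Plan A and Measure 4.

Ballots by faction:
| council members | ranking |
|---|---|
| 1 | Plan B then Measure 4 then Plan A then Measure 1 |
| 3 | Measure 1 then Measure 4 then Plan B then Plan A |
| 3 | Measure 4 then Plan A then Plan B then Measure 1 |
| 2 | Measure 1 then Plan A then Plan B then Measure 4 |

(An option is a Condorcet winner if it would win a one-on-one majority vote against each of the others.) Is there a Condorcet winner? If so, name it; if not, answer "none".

Pairwise majorities:
Measure 1 vs Plan B: Measure 1 wins 5–4.
Measure 1–Plan A: Measure 1 5–4.
Measure 1 vs Measure 4: Measure 1, 5–4.
Plan B–Plan A: Plan A 5–4.
Plan B vs Measure 4: Measure 4 wins 6–3.
Plan A–Measure 4: Measure 4 7–2.
Only Measure 1 has no losses; Measure 1 is the Condorcet winner.

Measure 1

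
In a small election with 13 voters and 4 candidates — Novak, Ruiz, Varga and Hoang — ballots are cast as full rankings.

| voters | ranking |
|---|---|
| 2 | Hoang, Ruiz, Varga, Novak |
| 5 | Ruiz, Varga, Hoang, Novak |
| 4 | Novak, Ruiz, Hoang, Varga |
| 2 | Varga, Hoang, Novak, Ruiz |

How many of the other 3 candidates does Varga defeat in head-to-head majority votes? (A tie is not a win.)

Varga against each rival (13 voters):
Varga vs Novak: Varga wins 9–4.
Varga vs Ruiz: Ruiz wins 11–2.
Varga vs Hoang: Varga is ranked higher on 5+2 = 7 ballots, Hoang on 6. Varga wins 7–6.
Varga beats Novak, Hoang; loses to Ruiz — 2 pairwise wins.

2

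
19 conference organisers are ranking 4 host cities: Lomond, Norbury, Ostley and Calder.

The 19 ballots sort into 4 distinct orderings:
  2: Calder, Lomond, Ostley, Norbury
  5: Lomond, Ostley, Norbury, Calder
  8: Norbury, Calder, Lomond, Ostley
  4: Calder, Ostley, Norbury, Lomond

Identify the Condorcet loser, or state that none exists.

Head-to-head results (19 organisers):
Lomond–Norbury: Norbury 12–7.
Lomond vs Ostley: 15 to 4, Lomond.
Lomond vs Calder: Lomond is ranked higher on 5 ballots, Calder on 14. Calder wins 14–5.
Norbury vs Ostley: Ostley, 11–8.
Norbury vs Calder: Norbury is ranked higher on 5+8 = 13 ballots, Calder on 6. Norbury wins 13–6.
Ostley vs Calder: 5 to 14, Calder.
Each city has at least one pairwise win (Lomond beats Ostley; Norbury beats Lomond; Ostley beats Norbury; Calder beats Lomond) — no Condorcet loser.

none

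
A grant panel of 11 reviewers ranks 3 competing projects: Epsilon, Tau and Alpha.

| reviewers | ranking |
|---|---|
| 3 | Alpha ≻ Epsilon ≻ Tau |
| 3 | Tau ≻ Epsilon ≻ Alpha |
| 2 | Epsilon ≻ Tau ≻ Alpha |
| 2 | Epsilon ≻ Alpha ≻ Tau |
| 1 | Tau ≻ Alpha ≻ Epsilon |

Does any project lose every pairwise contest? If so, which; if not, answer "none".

Alpha

Head-to-head results (11 reviewers):
Epsilon vs Tau: Epsilon wins 7–4.
Epsilon vs Alpha: Epsilon is ranked higher on 3+2+2 = 7 ballots, Alpha on 4. Epsilon wins 7–4.
Tau vs Alpha: Tau, 6–5.
Alpha is beaten in every head-to-head and is the Condorcet loser.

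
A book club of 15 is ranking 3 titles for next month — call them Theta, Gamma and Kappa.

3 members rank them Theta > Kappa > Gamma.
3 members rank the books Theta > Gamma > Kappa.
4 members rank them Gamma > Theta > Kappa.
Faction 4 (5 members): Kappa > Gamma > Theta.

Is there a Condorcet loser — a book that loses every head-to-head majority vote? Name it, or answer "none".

Head-to-head results (15 members):
Theta vs Gamma: Theta is ranked higher on 3+3 = 6 ballots, Gamma on 9. Gamma wins 9–6.
Theta–Kappa: Theta 10–5.
Gamma vs Kappa: Gamma preferred on 3+4 = 7 ballots; Kappa wins 8–7.
Each book has at least one pairwise win (Theta beats Kappa; Gamma beats Theta; Kappa beats Gamma) — no Condorcet loser.

none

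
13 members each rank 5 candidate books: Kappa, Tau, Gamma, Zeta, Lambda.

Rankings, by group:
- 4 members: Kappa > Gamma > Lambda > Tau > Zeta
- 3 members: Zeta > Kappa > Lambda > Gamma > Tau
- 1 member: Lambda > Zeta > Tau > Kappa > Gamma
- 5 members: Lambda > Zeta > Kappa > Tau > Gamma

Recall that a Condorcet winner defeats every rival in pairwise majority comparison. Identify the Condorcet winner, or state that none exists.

Pairwise majorities:
Kappa–Tau: Kappa 12–1.
Kappa–Gamma: Kappa 13–0.
Kappa–Zeta: Zeta 9–4.
Kappa vs Lambda: Kappa, 7–6.
Tau vs Gamma: Gamma wins 7–6.
Tau–Zeta: Zeta 9–4.
Tau vs Lambda: Lambda, 13–0.
Gamma–Zeta: Zeta 9–4.
Gamma vs Lambda: Lambda, 9–4.
Zeta vs Lambda: Lambda wins 10–3.
Every book loses at least once (Kappa loses to Zeta; Tau loses to Kappa; Gamma loses to Kappa; Zeta loses to Lambda; Lambda loses to Kappa). The majority relation contains the cycle Kappa beats Lambda beats Zeta beats Kappa, so there is no Condorcet winner.

none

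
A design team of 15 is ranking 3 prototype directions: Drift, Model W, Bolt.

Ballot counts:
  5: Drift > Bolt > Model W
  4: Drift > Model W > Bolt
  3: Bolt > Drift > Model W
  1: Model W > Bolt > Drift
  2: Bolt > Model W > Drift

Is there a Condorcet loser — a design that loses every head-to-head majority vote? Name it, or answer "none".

Model W

Pairwise majorities:
Drift vs Model W: Drift preferred on 5+4+3 = 12 ballots; Drift wins 12–3.
Drift vs Bolt: 5+4 = 9 for Drift, 6 for Bolt — Drift by 9–6.
Model W vs Bolt: 5 to 10, Bolt.
Model W is beaten in every head-to-head and is the Condorcet loser.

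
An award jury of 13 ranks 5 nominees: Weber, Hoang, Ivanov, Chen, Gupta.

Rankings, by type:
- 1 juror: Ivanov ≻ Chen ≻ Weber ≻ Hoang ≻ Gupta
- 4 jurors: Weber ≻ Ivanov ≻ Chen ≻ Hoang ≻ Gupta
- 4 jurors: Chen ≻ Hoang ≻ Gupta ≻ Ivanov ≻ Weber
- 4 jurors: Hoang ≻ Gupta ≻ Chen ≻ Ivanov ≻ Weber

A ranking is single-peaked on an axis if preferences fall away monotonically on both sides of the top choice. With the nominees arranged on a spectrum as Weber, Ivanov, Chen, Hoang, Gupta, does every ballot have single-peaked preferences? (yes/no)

Axis positions: Weber=1, Ivanov=2, Chen=3, Hoang=4, Gupta=5.
Type 1 (peak Ivanov at position 2): ranking walks positions 2-3-1-4-5, expanding outward from the peak — single-peaked.
Type 2 (peak Weber at position 1): ranking walks positions 1-2-3-4-5, expanding outward from the peak — single-peaked.
Type 3 (peak Chen at position 3): ranking walks positions 3-4-5-2-1, expanding outward from the peak — single-peaked.
Type 4 (peak Hoang at position 4): ranking walks positions 4-5-3-2-1, expanding outward from the peak — single-peaked.
Every ranking is single-peaked on this axis.

yes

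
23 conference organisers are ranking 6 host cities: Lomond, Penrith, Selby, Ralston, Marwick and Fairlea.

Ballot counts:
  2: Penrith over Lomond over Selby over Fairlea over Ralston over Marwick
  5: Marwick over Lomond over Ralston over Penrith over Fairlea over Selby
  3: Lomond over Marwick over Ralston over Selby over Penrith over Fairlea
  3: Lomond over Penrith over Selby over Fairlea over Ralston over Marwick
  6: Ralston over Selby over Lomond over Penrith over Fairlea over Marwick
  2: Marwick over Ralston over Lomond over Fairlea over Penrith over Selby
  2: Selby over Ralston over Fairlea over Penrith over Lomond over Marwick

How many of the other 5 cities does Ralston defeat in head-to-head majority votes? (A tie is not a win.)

Ralston against each rival (23 organisers):
Ralston vs Lomond: 6+2+2 = 10 for Ralston, 13 for Lomond — Lomond by 13–10.
Ralston vs Penrith: 5+3+6+2+2 = 18 for Ralston, 5 for Penrith — Ralston by 18–5.
Ralston vs Selby: 16 to 7, Ralston.
Ralston vs Marwick: Ralston wins 13–10.
Ralston vs Fairlea: Ralston is ranked higher on 5+3+6+2+2 = 18 ballots, Fairlea on 5. Ralston wins 18–5.
Ralston beats Penrith, Selby, Marwick, Fairlea; loses to Lomond — 4 pairwise wins.

4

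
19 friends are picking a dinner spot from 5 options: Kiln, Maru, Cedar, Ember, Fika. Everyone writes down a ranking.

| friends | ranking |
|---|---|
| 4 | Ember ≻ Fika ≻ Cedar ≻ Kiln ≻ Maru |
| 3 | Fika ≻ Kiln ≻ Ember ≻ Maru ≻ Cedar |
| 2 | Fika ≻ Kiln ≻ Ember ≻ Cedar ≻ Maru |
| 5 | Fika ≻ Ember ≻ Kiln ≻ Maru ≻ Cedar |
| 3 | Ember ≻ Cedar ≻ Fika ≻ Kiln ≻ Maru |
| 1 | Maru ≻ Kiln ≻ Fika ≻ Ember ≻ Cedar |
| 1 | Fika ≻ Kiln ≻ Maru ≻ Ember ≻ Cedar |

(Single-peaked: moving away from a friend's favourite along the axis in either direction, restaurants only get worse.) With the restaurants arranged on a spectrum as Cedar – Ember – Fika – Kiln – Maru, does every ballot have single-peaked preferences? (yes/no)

Axis positions: Cedar=1, Ember=2, Fika=3, Kiln=4, Maru=5.
Ballot type 1 (peak Ember at position 2): ranking walks positions 2-3-1-4-5, expanding outward from the peak — single-peaked.
Ballot type 2 (peak Fika at position 3): ranking walks positions 3-4-2-5-1, expanding outward from the peak — single-peaked.
Ballot type 3 (peak Fika at position 3): ranking walks positions 3-4-2-1-5, expanding outward from the peak — single-peaked.
Ballot type 4 (peak Fika at position 3): ranking walks positions 3-2-4-5-1, expanding outward from the peak — single-peaked.
Ballot type 5 (peak Ember at position 2): ranking walks positions 2-1-3-4-5, expanding outward from the peak — single-peaked.
Ballot type 6 (peak Maru at position 5): ranking walks positions 5-4-3-2-1, expanding outward from the peak — single-peaked.
Ballot type 7 (peak Fika at position 3): ranking walks positions 3-4-5-2-1, expanding outward from the peak — single-peaked.
Every ranking is single-peaked on this axis.

yes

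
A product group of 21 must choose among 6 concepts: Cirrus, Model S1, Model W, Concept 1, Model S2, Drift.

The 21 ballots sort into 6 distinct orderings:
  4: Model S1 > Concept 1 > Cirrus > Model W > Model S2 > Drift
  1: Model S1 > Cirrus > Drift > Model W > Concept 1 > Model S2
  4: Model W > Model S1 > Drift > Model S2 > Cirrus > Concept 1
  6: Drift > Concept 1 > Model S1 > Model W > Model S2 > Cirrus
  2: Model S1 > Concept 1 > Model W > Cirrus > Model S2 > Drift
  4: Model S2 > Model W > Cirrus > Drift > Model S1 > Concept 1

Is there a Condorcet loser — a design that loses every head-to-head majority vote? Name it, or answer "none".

none

Head-to-head results (21 engineers):
Cirrus vs Model S1: Model S1, 17–4.
Cirrus vs Model W: Cirrus is ranked higher on 4+1 = 5 ballots, Model W on 16. Model W wins 16–5.
Cirrus vs Concept 1: Concept 1 wins 12–9.
Cirrus vs Model S2: Model S2, 14–7.
Cirrus vs Drift: Cirrus wins 11–10.
Model S1 vs Model W: Model S1 is ranked higher on 4+1+6+2 = 13 ballots, Model W on 8. Model S1 wins 13–8.
Model S1 vs Concept 1: 4+1+4+2+4 = 15 for Model S1, 6 for Concept 1 — Model S1 by 15–6.
Model S1 vs Model S2: Model S1 wins 17–4.
Model S1 vs Drift: Model S1 wins 11–10.
Model W vs Concept 1: 1+4+4 = 9 for Model W, 12 for Concept 1 — Concept 1 by 12–9.
Model W vs Model S2: Model W wins 17–4.
Model W vs Drift: Model W is ranked higher on 4+4+2+4 = 14 ballots, Drift on 7. Model W wins 14–7.
Concept 1 vs Model S2: Concept 1, 13–8.
Concept 1 vs Drift: Drift wins 15–6.
Model S2 vs Drift: Drift wins 11–10.
Each design has at least one pairwise win (Cirrus beats Drift; Model S1 beats Cirrus; Model W beats Cirrus; Concept 1 beats Cirrus; Model S2 beats Cirrus; Drift beats Concept 1) — no Condorcet loser.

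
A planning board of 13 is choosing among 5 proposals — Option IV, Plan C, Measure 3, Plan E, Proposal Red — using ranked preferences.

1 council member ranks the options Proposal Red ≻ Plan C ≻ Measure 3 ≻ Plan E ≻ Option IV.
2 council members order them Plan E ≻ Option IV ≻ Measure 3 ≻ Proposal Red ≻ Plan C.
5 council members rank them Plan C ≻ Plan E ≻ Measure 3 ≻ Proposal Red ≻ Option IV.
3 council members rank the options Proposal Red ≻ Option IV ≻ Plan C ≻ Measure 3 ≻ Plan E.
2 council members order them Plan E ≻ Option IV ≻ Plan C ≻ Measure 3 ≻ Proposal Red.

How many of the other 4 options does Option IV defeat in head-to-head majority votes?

2

Option IV against each rival (13 council members):
Option IV vs Plan C: Option IV, 7–6.
Option IV–Measure 3: Option IV 7–6.
Option IV vs Plan E: Plan E wins 10–3.
Option IV vs Proposal Red: Proposal Red wins 9–4.
Option IV beats Plan C, Measure 3; loses to Plan E, Proposal Red — 2 pairwise wins.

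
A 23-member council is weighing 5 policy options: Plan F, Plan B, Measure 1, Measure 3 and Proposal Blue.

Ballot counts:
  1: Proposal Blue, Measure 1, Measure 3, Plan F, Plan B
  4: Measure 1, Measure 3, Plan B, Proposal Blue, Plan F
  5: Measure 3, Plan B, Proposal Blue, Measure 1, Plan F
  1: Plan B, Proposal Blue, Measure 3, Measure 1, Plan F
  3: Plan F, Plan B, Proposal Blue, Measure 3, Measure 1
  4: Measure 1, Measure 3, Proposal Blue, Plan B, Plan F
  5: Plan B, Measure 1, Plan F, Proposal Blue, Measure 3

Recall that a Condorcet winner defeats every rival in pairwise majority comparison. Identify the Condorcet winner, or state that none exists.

Pairwise majorities:
Plan F–Plan B: Plan B 19–4.
Plan F vs Measure 1: Measure 1, 20–3.
Plan F vs Measure 3: Measure 3, 15–8.
Plan F vs Proposal Blue: Proposal Blue, 15–8.
Plan B–Measure 1: Plan B 14–9.
Plan B–Measure 3: Measure 3 14–9.
Plan B vs Proposal Blue: 4+5+1+3+5 = 18 for Plan B, 5 for Proposal Blue — Plan B by 18–5.
Measure 1 vs Measure 3: Measure 1 wins 14–9.
Measure 1 vs Proposal Blue: Measure 1, 13–10.
Measure 3 vs Proposal Blue: 13 to 10, Measure 3.
No option is unbeaten: Plan F loses to Plan B; Plan B loses to Measure 3; Measure 1 loses to Plan B; Measure 3 loses to Measure 1; Proposal Blue loses to Plan B. In particular Plan B > Measure 1 > Measure 3 > Plan B is a majority cycle — no Condorcet winner exists.

none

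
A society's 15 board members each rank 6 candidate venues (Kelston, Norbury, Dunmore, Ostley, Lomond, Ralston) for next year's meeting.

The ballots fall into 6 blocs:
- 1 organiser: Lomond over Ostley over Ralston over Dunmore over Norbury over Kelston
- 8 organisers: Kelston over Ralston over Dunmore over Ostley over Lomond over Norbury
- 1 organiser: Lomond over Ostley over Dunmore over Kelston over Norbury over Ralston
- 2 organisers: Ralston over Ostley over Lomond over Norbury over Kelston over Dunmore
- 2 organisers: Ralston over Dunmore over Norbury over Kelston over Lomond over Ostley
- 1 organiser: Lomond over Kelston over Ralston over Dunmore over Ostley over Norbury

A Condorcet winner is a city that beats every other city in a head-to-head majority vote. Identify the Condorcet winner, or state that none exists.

Kelston

Pairwise majorities:
Kelston vs Norbury: Kelston, 10–5.
Kelston–Dunmore: Kelston 11–4.
Kelston–Ostley: Kelston 11–4.
Kelston–Lomond: Kelston 10–5.
Kelston vs Ralston: Kelston, 10–5.
Norbury–Dunmore: Dunmore 13–2.
Norbury vs Ostley: Ostley wins 13–2.
Norbury vs Lomond: Lomond, 13–2.
Norbury vs Ralston: Ralston wins 14–1.
Dunmore vs Ostley: Dunmore wins 11–4.
Dunmore vs Lomond: Dunmore, 10–5.
Dunmore vs Ralston: Ralston, 14–1.
Ostley vs Lomond: Ostley, 10–5.
Ostley vs Ralston: Ralston, 13–2.
Lomond vs Ralston: Ralston, 12–3.
Kelston beats each of Norbury, Dunmore, Ostley, Lomond, Ralston — Kelston is the Condorcet winner.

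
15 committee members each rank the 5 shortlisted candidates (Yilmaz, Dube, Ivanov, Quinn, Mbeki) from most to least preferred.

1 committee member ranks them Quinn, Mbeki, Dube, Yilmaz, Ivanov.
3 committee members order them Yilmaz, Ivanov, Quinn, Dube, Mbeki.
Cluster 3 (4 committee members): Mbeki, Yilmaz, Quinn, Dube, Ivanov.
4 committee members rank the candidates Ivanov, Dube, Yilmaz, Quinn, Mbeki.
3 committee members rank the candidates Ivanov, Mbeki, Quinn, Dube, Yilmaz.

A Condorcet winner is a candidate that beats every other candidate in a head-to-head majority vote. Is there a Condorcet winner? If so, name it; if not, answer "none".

Check each pair by majority over 15 ballots:
Yilmaz–Dube: Dube 8–7.
Yilmaz vs Ivanov: 8 to 7, Yilmaz.
Yilmaz vs Quinn: Yilmaz, 11–4.
Yilmaz vs Mbeki: 3+4 = 7 for Yilmaz, 8 for Mbeki — Mbeki by 8–7.
Dube–Ivanov: Ivanov 10–5.
Dube vs Quinn: Dube preferred on 4 ballots; Quinn wins 11–4.
Dube vs Mbeki: Dube preferred on 3+4 = 7 ballots; Mbeki wins 8–7.
Ivanov vs Quinn: Ivanov preferred on 3+4+3 = 10 ballots; Ivanov wins 10–5.
Ivanov–Mbeki: Ivanov 10–5.
Quinn vs Mbeki: Quinn, 8–7.
Each candidate drops at least one matchup (Yilmaz loses to Dube; Dube loses to Ivanov; Ivanov loses to Yilmaz; Quinn loses to Yilmaz; Mbeki loses to Ivanov); the cycle Yilmaz beats Ivanov beats Dube beats Yilmaz rules out a Condorcet winner.

none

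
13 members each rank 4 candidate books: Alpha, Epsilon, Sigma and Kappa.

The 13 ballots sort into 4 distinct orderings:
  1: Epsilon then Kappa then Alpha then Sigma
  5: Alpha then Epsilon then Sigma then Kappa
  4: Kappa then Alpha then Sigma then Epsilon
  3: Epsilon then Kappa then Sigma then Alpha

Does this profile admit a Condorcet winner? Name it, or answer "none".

Check each pair by majority over 13 ballots:
Alpha vs Epsilon: Alpha, 9–4.
Alpha vs Sigma: Alpha, 10–3.
Alpha–Kappa: Kappa 8–5.
Epsilon–Sigma: Epsilon 9–4.
Epsilon vs Kappa: Epsilon, 9–4.
Sigma–Kappa: Kappa 8–5.
No book is unbeaten: Alpha loses to Kappa; Epsilon loses to Alpha; Sigma loses to Alpha; Kappa loses to Epsilon. In particular Alpha → Epsilon → Kappa → Alpha is a majority cycle — no Condorcet winner exists.

none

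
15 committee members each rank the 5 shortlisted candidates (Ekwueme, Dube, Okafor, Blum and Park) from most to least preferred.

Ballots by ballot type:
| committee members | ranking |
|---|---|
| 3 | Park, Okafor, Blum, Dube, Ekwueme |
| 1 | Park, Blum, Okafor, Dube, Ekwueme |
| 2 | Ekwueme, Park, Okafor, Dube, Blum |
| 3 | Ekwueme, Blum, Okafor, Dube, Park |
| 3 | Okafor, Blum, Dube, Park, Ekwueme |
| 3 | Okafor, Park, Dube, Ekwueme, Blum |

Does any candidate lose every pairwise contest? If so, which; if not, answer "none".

none

Pairwise majorities:
Ekwueme vs Dube: Dube, 10–5.
Ekwueme vs Okafor: 5 to 10, Okafor.
Ekwueme vs Blum: Ekwueme, 8–7.
Ekwueme vs Park: Ekwueme preferred on 2+3 = 5 ballots; Park wins 10–5.
Dube vs Okafor: Dube is ranked higher on 0 ballots, Okafor on 15. Okafor wins 15–0.
Dube vs Blum: 2+3 = 5 for Dube, 10 for Blum — Blum by 10–5.
Dube vs Park: Dube preferred on 3+3 = 6 ballots; Park wins 9–6.
Okafor vs Blum: Okafor preferred on 3+2+3+3 = 11 ballots; Okafor wins 11–4.
Okafor–Park: Okafor 9–6.
Blum vs Park: Park wins 9–6.
Every candidate wins at least one matchup (Ekwueme beats Blum; Dube beats Ekwueme; Okafor beats Ekwueme; Blum beats Dube; Park beats Ekwueme), so there is no Condorcet loser.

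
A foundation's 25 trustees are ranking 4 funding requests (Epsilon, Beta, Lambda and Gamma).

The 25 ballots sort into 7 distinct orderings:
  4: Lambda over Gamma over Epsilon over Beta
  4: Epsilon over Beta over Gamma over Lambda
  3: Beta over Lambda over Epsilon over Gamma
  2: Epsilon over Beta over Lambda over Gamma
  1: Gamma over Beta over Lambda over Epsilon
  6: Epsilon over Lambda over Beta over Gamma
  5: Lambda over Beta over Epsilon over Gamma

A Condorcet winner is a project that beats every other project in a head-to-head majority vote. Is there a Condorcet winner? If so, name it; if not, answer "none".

Lambda

Pairwise majorities:
Epsilon vs Beta: Epsilon is ranked higher on 4+4+2+6 = 16 ballots, Beta on 9. Epsilon wins 16–9.
Epsilon vs Lambda: Lambda, 13–12.
Epsilon vs Gamma: 20 to 5, Epsilon.
Beta vs Lambda: Lambda wins 15–10.
Beta vs Gamma: Beta, 20–5.
Lambda vs Gamma: 20 to 5, Lambda.
Only Lambda has no losses; Lambda is the Condorcet winner.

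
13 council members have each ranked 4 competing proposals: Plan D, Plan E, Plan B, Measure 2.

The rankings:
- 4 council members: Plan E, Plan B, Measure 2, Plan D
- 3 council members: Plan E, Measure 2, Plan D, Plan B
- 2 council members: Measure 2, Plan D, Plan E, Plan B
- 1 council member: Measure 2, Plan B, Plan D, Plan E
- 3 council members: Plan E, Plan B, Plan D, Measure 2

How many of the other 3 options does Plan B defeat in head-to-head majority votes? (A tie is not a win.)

Plan B against each rival (13 council members):
Plan B vs Plan D: Plan B wins 8–5.
Plan B vs Plan E: 1 to 12, Plan E.
Plan B vs Measure 2: Plan B wins 7–6.
Plan B beats Plan D, Measure 2; loses to Plan E — 2 pairwise wins.

2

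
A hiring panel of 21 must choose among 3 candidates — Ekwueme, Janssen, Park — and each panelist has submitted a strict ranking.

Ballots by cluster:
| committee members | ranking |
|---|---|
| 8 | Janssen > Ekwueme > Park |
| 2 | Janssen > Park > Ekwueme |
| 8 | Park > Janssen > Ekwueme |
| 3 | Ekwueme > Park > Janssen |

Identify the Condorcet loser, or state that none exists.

Head-to-head results (21 committee members):
Ekwueme vs Janssen: Janssen wins 18–3.
Ekwueme vs Park: Ekwueme, 11–10.
Janssen vs Park: 8+2 = 10 for Janssen, 11 for Park — Park by 11–10.
No candidate is winless: Ekwueme beats Park; Janssen beats Ekwueme; Park beats Janssen. There is no Condorcet loser.

none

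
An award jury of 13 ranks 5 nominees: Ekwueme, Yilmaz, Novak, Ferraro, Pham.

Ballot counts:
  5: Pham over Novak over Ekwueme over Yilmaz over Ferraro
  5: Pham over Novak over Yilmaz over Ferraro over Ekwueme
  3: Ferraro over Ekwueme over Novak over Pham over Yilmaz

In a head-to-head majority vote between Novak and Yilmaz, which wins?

Novak

Ballots ranking Novak above Yilmaz: 5 + 5 + 3 = 13.
Ballots ranking Yilmaz above Novak: 13 − 13 = 0.
Novak wins the head-to-head 13–0.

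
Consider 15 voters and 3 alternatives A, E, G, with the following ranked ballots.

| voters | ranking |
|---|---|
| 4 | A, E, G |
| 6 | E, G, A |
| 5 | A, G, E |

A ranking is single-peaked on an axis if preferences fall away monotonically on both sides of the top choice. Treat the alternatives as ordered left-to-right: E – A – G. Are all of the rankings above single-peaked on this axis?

no

Axis positions: E=1, A=2, G=3.
Bloc 1 (peak A at position 2): ranking walks positions 2-1-3, expanding outward from the peak — single-peaked.
Bloc 2: ranking walks positions 1-3-2; G is ranked above A even though A lies between G and the peak E on the axis — preferences dip and rise again. Not single-peaked.
Bloc 3 (peak A at position 2): ranking walks positions 2-3-1, expanding outward from the peak — single-peaked.
Bloc 2 violates single-peakedness, so the profile is not single-peaked on this axis.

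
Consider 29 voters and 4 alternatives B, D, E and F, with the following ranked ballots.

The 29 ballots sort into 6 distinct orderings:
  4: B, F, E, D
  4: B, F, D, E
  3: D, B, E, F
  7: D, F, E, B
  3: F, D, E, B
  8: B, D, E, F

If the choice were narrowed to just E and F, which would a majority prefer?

Ballots ranking E above F: 3 + 8 = 11.
Ballots ranking F above E: 29 − 11 = 18.
F wins the head-to-head 18–11.

F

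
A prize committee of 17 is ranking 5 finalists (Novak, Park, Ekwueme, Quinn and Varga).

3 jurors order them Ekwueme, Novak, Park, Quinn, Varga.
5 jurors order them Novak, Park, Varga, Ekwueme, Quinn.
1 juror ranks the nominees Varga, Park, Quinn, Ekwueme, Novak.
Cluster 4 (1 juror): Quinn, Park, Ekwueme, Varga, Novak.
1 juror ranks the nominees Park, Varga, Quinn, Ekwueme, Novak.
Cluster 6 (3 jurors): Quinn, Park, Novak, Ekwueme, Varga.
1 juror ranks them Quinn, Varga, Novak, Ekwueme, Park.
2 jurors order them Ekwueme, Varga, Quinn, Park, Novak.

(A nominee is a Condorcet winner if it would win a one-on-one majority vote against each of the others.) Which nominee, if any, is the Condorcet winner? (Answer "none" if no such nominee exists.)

Check each pair by majority over 17 ballots:
Novak–Park: Novak 9–8.
Novak vs Ekwueme: Novak wins 9–8.
Novak vs Quinn: Quinn, 9–8.
Novak vs Varga: Novak wins 11–6.
Park–Ekwueme: Park 11–6.
Park vs Quinn: Park wins 10–7.
Park–Varga: Park 13–4.
Ekwueme vs Quinn: Ekwueme wins 10–7.
Ekwueme–Varga: Ekwueme 9–8.
Quinn vs Varga: Varga wins 9–8.
Each nominee drops at least one matchup (Novak loses to Quinn; Park loses to Novak; Ekwueme loses to Novak; Quinn loses to Park; Varga loses to Novak); the cycle Novak beats Park beats Quinn beats Novak rules out a Condorcet winner.

none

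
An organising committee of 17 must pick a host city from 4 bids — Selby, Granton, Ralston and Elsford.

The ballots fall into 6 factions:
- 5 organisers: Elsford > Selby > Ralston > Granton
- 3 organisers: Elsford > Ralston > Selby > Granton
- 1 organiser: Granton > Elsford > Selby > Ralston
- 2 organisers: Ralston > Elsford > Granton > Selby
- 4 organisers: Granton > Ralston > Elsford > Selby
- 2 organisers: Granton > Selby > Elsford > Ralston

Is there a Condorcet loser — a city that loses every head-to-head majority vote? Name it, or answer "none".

Selby

Head-to-head results (17 organisers):
Selby vs Granton: Selby preferred on 5+3 = 8 ballots; Granton wins 9–8.
Selby vs Ralston: 8 to 9, Ralston.
Selby vs Elsford: Elsford wins 15–2.
Granton vs Ralston: Ralston wins 10–7.
Granton vs Elsford: Elsford, 10–7.
Ralston vs Elsford: 2+4 = 6 for Ralston, 11 for Elsford — Elsford by 11–6.
Selby loses to every other city — it is the Condorcet loser.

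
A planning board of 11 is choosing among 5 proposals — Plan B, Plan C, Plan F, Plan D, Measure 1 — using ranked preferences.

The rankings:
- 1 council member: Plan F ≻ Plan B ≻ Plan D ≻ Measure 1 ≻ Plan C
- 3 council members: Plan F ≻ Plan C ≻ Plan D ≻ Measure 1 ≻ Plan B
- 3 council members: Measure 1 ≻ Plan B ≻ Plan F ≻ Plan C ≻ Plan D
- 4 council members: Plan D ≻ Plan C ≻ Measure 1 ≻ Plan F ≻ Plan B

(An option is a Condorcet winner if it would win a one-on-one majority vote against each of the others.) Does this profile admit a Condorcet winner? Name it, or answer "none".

Check each pair by majority over 11 ballots:
Plan B vs Plan C: Plan C wins 7–4.
Plan B vs Plan F: Plan F wins 8–3.
Plan B vs Plan D: Plan B is ranked higher on 1+3 = 4 ballots, Plan D on 7. Plan D wins 7–4.
Plan B vs Measure 1: Measure 1 wins 10–1.
Plan C vs Plan F: 4 to 7, Plan F.
Plan C vs Plan D: Plan C preferred on 3+3 = 6 ballots; Plan C wins 6–5.
Plan C vs Measure 1: 3+4 = 7 for Plan C, 4 for Measure 1 — Plan C by 7–4.
Plan F vs Plan D: 7 to 4, Plan F.
Plan F vs Measure 1: 4 to 7, Measure 1.
Plan D vs Measure 1: Plan D wins 8–3.
Every option loses at least once (Plan B loses to Plan C; Plan C loses to Plan F; Plan F loses to Measure 1; Plan D loses to Plan C; Measure 1 loses to Plan C). The majority relation contains the cycle Plan C → Measure 1 → Plan F → Plan C, so there is no Condorcet winner.

none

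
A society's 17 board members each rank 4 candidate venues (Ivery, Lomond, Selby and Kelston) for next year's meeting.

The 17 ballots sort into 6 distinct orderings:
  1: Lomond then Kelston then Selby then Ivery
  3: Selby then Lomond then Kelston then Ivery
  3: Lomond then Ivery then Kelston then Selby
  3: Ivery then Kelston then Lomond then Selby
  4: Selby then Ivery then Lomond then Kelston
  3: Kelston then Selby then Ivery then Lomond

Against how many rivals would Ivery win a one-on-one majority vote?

2

Ivery against each rival (17 organisers):
Ivery vs Lomond: Ivery preferred on 3+4+3 = 10 ballots; Ivery wins 10–7.
Ivery vs Selby: Selby wins 11–6.
Ivery–Kelston: Ivery 10–7.
Ivery beats Lomond, Kelston; loses to Selby — 2 pairwise wins.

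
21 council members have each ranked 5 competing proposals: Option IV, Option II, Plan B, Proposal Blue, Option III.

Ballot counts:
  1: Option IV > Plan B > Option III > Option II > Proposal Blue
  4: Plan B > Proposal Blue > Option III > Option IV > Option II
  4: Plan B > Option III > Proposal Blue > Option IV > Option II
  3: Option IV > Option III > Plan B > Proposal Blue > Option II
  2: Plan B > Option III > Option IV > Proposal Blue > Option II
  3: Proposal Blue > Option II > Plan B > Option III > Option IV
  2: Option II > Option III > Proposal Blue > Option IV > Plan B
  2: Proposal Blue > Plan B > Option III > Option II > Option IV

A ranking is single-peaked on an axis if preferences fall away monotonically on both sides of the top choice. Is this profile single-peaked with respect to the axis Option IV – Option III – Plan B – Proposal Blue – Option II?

no

Axis positions: Option IV=1, Option III=2, Plan B=3, Proposal Blue=4, Option II=5.
Faction 1: ranking walks positions 1-3-2-5-4; Plan B is ranked above Option III even though Option III lies between Plan B and the peak Option IV on the axis — preferences dip and rise again. Not single-peaked.
Faction 2 (peak Plan B at position 3): ranking walks positions 3-4-2-1-5, expanding outward from the peak — single-peaked.
Faction 3 (peak Plan B at position 3): ranking walks positions 3-2-4-1-5, expanding outward from the peak — single-peaked.
Faction 4 (peak Option IV at position 1): ranking walks positions 1-2-3-4-5, expanding outward from the peak — single-peaked.
Faction 5 (peak Plan B at position 3): ranking walks positions 3-2-1-4-5, expanding outward from the peak — single-peaked.
Faction 6 (peak Proposal Blue at position 4): ranking walks positions 4-5-3-2-1, expanding outward from the peak — single-peaked.
Faction 7: ranking walks positions 5-2-4-1-3; Option III is ranked above Proposal Blue even though Proposal Blue lies between Option III and the peak Option II on the axis — preferences dip and rise again. Not single-peaked.
Faction 8 (peak Proposal Blue at position 4): ranking walks positions 4-3-2-5-1, expanding outward from the peak — single-peaked.
Faction 1 violates single-peakedness, so the profile is not single-peaked on this axis.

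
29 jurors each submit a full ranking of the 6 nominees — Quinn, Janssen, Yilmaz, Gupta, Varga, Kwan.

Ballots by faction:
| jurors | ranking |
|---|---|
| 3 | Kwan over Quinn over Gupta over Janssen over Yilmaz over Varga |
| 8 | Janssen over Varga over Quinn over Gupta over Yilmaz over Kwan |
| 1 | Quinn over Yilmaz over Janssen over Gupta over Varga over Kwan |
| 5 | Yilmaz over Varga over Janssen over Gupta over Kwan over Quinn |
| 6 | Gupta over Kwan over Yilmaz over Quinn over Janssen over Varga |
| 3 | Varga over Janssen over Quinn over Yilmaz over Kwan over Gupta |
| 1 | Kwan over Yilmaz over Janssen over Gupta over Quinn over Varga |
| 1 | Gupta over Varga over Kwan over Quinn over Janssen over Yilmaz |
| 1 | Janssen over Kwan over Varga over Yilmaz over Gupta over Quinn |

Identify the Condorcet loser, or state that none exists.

none

Pairwise majorities:
Quinn vs Janssen: Quinn is ranked higher on 3+1+6+1 = 11 ballots, Janssen on 18. Janssen wins 18–11.
Quinn vs Yilmaz: Quinn wins 16–13.
Quinn–Gupta: Quinn 15–14.
Quinn vs Varga: 11 to 18, Varga.
Quinn vs Kwan: Quinn preferred on 8+1+3 = 12 ballots; Kwan wins 17–12.
Janssen vs Yilmaz: Janssen, 16–13.
Janssen vs Gupta: Janssen, 19–10.
Janssen vs Varga: Janssen wins 20–9.
Janssen vs Kwan: Janssen preferred on 8+1+5+3+1 = 18 ballots; Janssen wins 18–11.
Yilmaz–Gupta: Gupta 18–11.
Yilmaz vs Varga: Yilmaz is ranked higher on 3+1+5+6+1 = 16 ballots, Varga on 13. Yilmaz wins 16–13.
Yilmaz vs Kwan: Yilmaz, 17–12.
Gupta vs Varga: Varga, 17–12.
Gupta vs Kwan: Gupta is ranked higher on 8+1+5+6+1 = 21 ballots, Kwan on 8. Gupta wins 21–8.
Varga–Kwan: Varga 18–11.
Each nominee has at least one pairwise win (Quinn beats Yilmaz; Janssen beats Quinn; Yilmaz beats Varga; Gupta beats Yilmaz; Varga beats Quinn; Kwan beats Quinn) — no Condorcet loser.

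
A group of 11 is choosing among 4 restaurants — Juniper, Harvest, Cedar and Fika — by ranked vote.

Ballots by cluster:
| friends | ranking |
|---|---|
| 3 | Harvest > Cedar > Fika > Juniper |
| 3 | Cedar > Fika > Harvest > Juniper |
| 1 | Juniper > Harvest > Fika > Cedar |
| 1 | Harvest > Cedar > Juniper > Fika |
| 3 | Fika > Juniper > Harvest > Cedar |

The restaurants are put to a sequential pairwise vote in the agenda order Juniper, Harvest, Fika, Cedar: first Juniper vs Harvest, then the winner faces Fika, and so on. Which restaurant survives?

Cedar

Round 1: Juniper vs Harvest — 4–7, Harvest advances.
Round 2: Harvest vs Fika — 5–6, Fika advances.
Round 3: Fika vs Cedar — 4–7, Cedar advances.
The agenda winner is Cedar.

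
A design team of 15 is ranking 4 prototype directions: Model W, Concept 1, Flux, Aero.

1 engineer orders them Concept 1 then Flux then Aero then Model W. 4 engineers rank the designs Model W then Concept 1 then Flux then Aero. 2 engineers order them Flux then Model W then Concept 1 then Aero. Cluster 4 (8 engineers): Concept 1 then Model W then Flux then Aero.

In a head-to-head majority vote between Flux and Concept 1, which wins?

Ballots ranking Flux above Concept 1: 2.
Ballots ranking Concept 1 above Flux: 15 − 2 = 13.
Concept 1 wins the head-to-head 13–2.

Concept 1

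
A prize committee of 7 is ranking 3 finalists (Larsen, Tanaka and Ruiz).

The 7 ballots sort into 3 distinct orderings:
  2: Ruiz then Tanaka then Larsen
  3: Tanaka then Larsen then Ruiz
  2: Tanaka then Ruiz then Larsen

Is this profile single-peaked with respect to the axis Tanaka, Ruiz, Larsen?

no

Axis positions: Tanaka=1, Ruiz=2, Larsen=3.
Cluster 1 (peak Ruiz at position 2): ranking walks positions 2-1-3, expanding outward from the peak — single-peaked.
Cluster 2: ranking walks positions 1-3-2; Larsen is ranked above Ruiz even though Ruiz lies between Larsen and the peak Tanaka on the axis — preferences dip and rise again. Not single-peaked.
Cluster 3 (peak Tanaka at position 1): ranking walks positions 1-2-3, expanding outward from the peak — single-peaked.
Cluster 2 violates single-peakedness, so the profile is not single-peaked on this axis.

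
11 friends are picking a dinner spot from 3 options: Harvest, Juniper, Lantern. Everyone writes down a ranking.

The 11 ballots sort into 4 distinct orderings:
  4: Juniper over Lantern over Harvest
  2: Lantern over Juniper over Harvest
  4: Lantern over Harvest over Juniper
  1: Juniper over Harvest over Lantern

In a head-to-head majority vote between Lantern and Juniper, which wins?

Ballots ranking Lantern above Juniper: 2 + 4 = 6.
Ballots ranking Juniper above Lantern: 11 − 6 = 5.
Lantern wins the head-to-head 6–5.

Lantern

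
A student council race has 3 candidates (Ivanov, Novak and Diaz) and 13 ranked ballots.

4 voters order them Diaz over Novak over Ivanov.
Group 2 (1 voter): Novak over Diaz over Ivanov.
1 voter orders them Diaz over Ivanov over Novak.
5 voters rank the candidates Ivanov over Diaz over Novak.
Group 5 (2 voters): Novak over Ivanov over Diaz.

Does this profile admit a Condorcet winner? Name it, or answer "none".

Check each pair by majority over 13 ballots:
Ivanov vs Novak: 1+5 = 6 for Ivanov, 7 for Novak — Novak by 7–6.
Ivanov vs Diaz: Ivanov preferred on 5+2 = 7 ballots; Ivanov wins 7–6.
Novak vs Diaz: Novak preferred on 1+2 = 3 ballots; Diaz wins 10–3.
Every candidate loses at least once (Ivanov loses to Novak; Novak loses to Diaz; Diaz loses to Ivanov). The majority relation contains the cycle Ivanov > Diaz > Novak > Ivanov, so there is no Condorcet winner.

none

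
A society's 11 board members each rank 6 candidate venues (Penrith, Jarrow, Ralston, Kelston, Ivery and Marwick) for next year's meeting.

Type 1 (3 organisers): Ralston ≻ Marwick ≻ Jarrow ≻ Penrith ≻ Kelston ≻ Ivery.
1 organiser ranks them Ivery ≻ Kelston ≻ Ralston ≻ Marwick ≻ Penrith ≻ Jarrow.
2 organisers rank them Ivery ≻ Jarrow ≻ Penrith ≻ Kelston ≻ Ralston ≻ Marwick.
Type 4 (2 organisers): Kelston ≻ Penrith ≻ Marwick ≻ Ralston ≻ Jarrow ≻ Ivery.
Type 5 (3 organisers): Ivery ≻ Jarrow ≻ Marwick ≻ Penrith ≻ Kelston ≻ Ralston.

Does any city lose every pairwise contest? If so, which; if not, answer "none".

Head-to-head results (11 organisers):
Penrith vs Jarrow: Penrith preferred on 1+2 = 3 ballots; Jarrow wins 8–3.
Penrith vs Ralston: Penrith is ranked higher on 2+2+3 = 7 ballots, Ralston on 4. Penrith wins 7–4.
Penrith vs Kelston: Penrith is ranked higher on 3+2+3 = 8 ballots, Kelston on 3. Penrith wins 8–3.
Penrith–Ivery: Ivery 6–5.
Penrith vs Marwick: 4 to 7, Marwick.
Jarrow vs Ralston: 2+3 = 5 for Jarrow, 6 for Ralston — Ralston by 6–5.
Jarrow vs Kelston: 3+2+3 = 8 for Jarrow, 3 for Kelston — Jarrow by 8–3.
Jarrow vs Ivery: Ivery, 6–5.
Jarrow vs Marwick: 5 to 6, Marwick.
Ralston–Kelston: Kelston 8–3.
Ralston vs Ivery: 5 to 6, Ivery.
Ralston vs Marwick: Ralston wins 6–5.
Kelston vs Ivery: 5 to 6, Ivery.
Kelston–Marwick: Marwick 6–5.
Ivery vs Marwick: Ivery is ranked higher on 1+2+3 = 6 ballots, Marwick on 5. Ivery wins 6–5.
Each city has at least one pairwise win (Penrith beats Ralston; Jarrow beats Penrith; Ralston beats Jarrow; Kelston beats Ralston; Ivery beats Penrith; Marwick beats Penrith) — no Condorcet loser.

none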